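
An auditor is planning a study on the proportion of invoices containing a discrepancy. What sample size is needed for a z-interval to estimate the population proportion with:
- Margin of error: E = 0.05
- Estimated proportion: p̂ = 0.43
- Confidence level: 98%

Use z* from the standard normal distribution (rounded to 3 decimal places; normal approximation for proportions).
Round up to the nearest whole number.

Using z* for proportion z-interval (normal approximation).

For 98% confidence, z* = 2.326 (from standard normal table)

Sample size formula for proportion z-interval: n = z*²p̂(1-p̂)/E²

n = 2.326² × 0.43 × 0.57 / 0.05²
  = 5.410276 × 0.2451 / 0.0025
  = 530.4235

Round up to the nearest whole number: n = 531

531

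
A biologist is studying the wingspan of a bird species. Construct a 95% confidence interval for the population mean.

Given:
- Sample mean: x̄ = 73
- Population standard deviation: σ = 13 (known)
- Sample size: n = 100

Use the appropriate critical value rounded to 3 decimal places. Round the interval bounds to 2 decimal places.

The population standard deviation σ is known, so use a z-interval (standard normal critical value).

For 95% confidence, z* = 1.96 (from standard normal table)

Standard error: SE = σ/√n = 13/√100 = 1.300000

Margin of error: E = z* × SE = 1.96 × 1.300000 = 2.5480

Z-interval: x̄ ± E = 73 ± 2.5480 = (70.4520, 75.5480)

Rounded to 2 decimal places:

(70.45, 75.55)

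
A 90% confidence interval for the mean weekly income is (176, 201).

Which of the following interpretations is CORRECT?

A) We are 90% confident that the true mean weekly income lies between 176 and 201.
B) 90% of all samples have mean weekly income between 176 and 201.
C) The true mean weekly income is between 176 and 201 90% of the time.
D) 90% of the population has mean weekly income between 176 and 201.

A confidence interval represents our confidence in the procedure, not a probability statement about the parameter.

Key concept: If we repeated this sampling process many times and computed a 90% CI each time, about 90% of those intervals would contain the true population parameter.

For this specific interval (176, 201):
- Midpoint (point estimate): 188.5
- Margin of error: 12.5

The correct interpretation is the one stating confidence that the true parameter lies in the interval — option A.

A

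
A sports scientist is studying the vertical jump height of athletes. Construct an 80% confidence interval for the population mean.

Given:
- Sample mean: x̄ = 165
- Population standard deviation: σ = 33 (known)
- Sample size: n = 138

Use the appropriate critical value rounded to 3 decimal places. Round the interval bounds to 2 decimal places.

The population standard deviation σ is known, so use a z-interval (standard normal critical value).

For 80% confidence, z* = 1.282 (from standard normal table)

Standard error: SE = σ/√n = 33/√138 = 2.809147

Margin of error: E = z* × SE = 1.282 × 2.809147 = 3.6013

Z-interval: x̄ ± E = 165 ± 3.6013 = (161.3987, 168.6013)

Rounded to 2 decimal places:

(161.40, 168.60)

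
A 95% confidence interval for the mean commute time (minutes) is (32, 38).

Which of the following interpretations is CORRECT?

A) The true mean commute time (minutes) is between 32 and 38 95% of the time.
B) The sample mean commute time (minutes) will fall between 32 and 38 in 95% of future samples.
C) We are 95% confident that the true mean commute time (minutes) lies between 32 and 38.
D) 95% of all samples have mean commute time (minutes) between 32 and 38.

A confidence interval represents our confidence in the procedure, not a probability statement about the parameter.

Key concept: If we repeated this sampling process many times and computed a 95% CI each time, about 95% of those intervals would contain the true population parameter.

For this specific interval (32, 38):
- Midpoint (point estimate): 35
- Margin of error: 3

The correct interpretation is the one stating confidence that the true parameter lies in the interval — option C.

C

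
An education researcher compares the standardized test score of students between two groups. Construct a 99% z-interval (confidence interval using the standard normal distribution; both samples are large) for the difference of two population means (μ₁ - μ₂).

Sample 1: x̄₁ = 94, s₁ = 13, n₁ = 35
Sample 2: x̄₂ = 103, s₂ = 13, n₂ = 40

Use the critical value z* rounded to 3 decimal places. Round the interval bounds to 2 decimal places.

Both samples are large (n₁ = 35 ≥ 30, n₂ = 40 ≥ 30), so a z-interval for the difference of means applies.

Point estimate: x̄₁ - x̄₂ = 94 - 103 = -9

Standard error: SE = √(s₁²/n₁ + s₂²/n₂)
= √(13²/35 + 13²/40)
= √(4.828571 + 4.225000)
= 3.008915

For 99% confidence, z* = 2.576 (from standard normal table)
Margin of error: E = z* × SE = 2.576 × 3.008915 = 7.7510

Z-interval: (x̄₁ - x̄₂) ± E = -9 ± 7.7510 = (-16.7510, -1.2490)

Rounded to 2 decimal places:

(-16.75, -1.25)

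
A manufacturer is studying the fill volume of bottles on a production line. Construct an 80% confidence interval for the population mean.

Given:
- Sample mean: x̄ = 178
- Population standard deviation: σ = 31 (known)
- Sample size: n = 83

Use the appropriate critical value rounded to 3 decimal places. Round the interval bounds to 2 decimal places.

The population standard deviation σ is known, so use a z-interval (standard normal critical value).

For 80% confidence, z* = 1.282 (from standard normal table)

Standard error: SE = σ/√n = 31/√83 = 3.402692

Margin of error: E = z* × SE = 1.282 × 3.402692 = 4.3623

Z-interval: x̄ ± E = 178 ± 4.3623 = (173.6377, 182.3623)

Rounded to 2 decimal places:

(173.64, 182.36)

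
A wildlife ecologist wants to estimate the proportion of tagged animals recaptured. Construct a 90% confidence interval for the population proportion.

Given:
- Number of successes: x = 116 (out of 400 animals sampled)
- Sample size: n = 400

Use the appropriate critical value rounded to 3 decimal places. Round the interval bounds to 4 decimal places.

Sample proportion: p̂ = 116/400 = 0.290000

Check conditions for normal approximation:
  np̂ = 116 ≥ 10 ✓
  n(1-p̂) = 284 ≥ 10 ✓

The sample is large enough, so use a z-interval (normal approximation) for the proportion.

For 90% confidence, z* = 1.645 (from standard normal table)

Standard error: SE = √(p̂(1-p̂)/n) = √(0.290000×0.710000/400) = 0.02268810

Margin of error: E = z* × SE = 1.645 × 0.02268810 = 0.037322

Z-interval: p̂ ± E = 0.290000 ± 0.037322 = (0.252678, 0.327322)

Rounded to 4 decimal places:

(0.2527, 0.3273)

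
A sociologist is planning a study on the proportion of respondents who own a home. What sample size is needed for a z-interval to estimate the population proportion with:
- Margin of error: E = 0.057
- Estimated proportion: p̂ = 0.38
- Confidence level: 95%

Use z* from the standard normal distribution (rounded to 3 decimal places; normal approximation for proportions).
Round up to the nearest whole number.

Using z* for proportion z-interval (normal approximation).

For 95% confidence, z* = 1.96 (from standard normal table)

Sample size formula for proportion z-interval: n = z*²p̂(1-p̂)/E²

n = 1.96² × 0.38 × 0.62 / 0.057²
  = 3.8416 × 0.2356 / 0.003249
  = 278.5722

Round up to the nearest whole number: n = 279

279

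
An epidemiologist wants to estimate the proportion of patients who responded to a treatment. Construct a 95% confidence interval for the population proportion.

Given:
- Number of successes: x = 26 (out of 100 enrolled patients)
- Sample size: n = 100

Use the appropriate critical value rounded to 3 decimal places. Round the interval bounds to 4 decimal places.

Sample proportion: p̂ = 26/100 = 0.260000

Check conditions for normal approximation:
  np̂ = 26 ≥ 10 ✓
  n(1-p̂) = 74 ≥ 10 ✓

The sample is large enough, so use a z-interval (normal approximation) for the proportion.

For 95% confidence, z* = 1.96 (from standard normal table)

Standard error: SE = √(p̂(1-p̂)/n) = √(0.260000×0.740000/100) = 0.04386342

Margin of error: E = z* × SE = 1.96 × 0.04386342 = 0.085972

Z-interval: p̂ ± E = 0.260000 ± 0.085972 = (0.174028, 0.345972)

Rounded to 4 decimal places:

(0.1740, 0.3460)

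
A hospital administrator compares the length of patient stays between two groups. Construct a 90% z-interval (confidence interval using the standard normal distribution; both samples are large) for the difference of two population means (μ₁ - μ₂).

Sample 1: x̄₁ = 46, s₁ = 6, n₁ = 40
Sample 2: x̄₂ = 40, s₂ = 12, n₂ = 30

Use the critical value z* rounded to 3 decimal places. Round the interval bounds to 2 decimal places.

Both samples are large (n₁ = 40 ≥ 30, n₂ = 30 ≥ 30), so a z-interval for the difference of means applies.

Point estimate: x̄₁ - x̄₂ = 46 - 40 = 6

Standard error: SE = √(s₁²/n₁ + s₂²/n₂)
= √(6²/40 + 12²/30)
= √(0.900000 + 4.800000)
= 2.387467

For 90% confidence, z* = 1.645 (from standard normal table)
Margin of error: E = z* × SE = 1.645 × 2.387467 = 3.9274

Z-interval: (x̄₁ - x̄₂) ± E = 6 ± 3.9274 = (2.0726, 9.9274)

Rounded to 2 decimal places:

(2.07, 9.93)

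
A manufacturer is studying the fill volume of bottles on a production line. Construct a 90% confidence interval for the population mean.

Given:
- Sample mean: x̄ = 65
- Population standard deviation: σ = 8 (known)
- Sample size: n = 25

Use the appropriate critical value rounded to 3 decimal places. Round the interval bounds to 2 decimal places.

The population standard deviation σ is known, so use a z-interval (standard normal critical value).

For 90% confidence, z* = 1.645 (from standard normal table)

Standard error: SE = σ/√n = 8/√25 = 1.600000

Margin of error: E = z* × SE = 1.645 × 1.600000 = 2.6320

Z-interval: x̄ ± E = 65 ± 2.6320 = (62.3680, 67.6320)

Rounded to 2 decimal places:

(62.37, 67.63)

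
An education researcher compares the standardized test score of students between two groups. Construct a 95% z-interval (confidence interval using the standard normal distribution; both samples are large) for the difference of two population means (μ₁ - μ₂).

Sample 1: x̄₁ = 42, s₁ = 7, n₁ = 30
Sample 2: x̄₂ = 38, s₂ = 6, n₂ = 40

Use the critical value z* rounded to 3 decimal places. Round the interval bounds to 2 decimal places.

Both samples are large (n₁ = 30 ≥ 30, n₂ = 40 ≥ 30), so a z-interval for the difference of means applies.

Point estimate: x̄₁ - x̄₂ = 42 - 38 = 4

Standard error: SE = √(s₁²/n₁ + s₂²/n₂)
= √(7²/30 + 6²/40)
= √(1.633333 + 0.900000)
= 1.591645

For 95% confidence, z* = 1.96 (from standard normal table)
Margin of error: E = z* × SE = 1.96 × 1.591645 = 3.1196

Z-interval: (x̄₁ - x̄₂) ± E = 4 ± 3.1196 = (0.8804, 7.1196)

Rounded to 2 decimal places:

(0.88, 7.12)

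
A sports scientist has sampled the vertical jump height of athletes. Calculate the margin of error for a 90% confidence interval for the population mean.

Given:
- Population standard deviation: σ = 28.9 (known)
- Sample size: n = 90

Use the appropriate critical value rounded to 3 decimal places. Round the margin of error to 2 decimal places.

The population standard deviation σ is known, so use the z-interval margin of error formula.

For 90% confidence, z* = 1.645 (from standard normal table)

Margin of error formula for z-interval: E = z* × σ/√n

E = 1.645 × 28.9/√90
  = 1.645 × 3.046327
  = 5.0112

Rounded to 2 decimal places:

5.01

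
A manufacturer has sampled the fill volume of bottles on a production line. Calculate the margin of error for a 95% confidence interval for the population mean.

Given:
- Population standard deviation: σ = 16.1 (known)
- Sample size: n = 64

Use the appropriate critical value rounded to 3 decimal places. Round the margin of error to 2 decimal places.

The population standard deviation σ is known, so use the z-interval margin of error formula.

For 95% confidence, z* = 1.96 (from standard normal table)

Margin of error formula for z-interval: E = z* × σ/√n

E = 1.96 × 16.1/√64
  = 1.96 × 2.012500
  = 3.9445

Rounded to 2 decimal places:

3.94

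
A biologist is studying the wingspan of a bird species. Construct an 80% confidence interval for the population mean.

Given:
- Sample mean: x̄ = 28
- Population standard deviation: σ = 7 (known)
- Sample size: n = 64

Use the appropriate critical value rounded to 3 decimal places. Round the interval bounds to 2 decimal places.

The population standard deviation σ is known, so use a z-interval (standard normal critical value).

For 80% confidence, z* = 1.282 (from standard normal table)

Standard error: SE = σ/√n = 7/√64 = 0.875000

Margin of error: E = z* × SE = 1.282 × 0.875000 = 1.1218

Z-interval: x̄ ± E = 28 ± 1.1218 = (26.8783, 29.1217)

Rounded to 2 decimal places:

(26.88, 29.12)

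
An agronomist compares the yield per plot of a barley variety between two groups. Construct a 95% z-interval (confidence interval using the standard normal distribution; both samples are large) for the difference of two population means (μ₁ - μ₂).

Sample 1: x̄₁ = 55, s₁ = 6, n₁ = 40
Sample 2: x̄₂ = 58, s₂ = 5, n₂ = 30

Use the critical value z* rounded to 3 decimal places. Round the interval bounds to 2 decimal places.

Both samples are large (n₁ = 40 ≥ 30, n₂ = 30 ≥ 30), so a z-interval for the difference of means applies.

Point estimate: x̄₁ - x̄₂ = 55 - 58 = -3

Standard error: SE = √(s₁²/n₁ + s₂²/n₂)
= √(6²/40 + 5²/30)
= √(0.900000 + 0.833333)
= 1.316561

For 95% confidence, z* = 1.96 (from standard normal table)
Margin of error: E = z* × SE = 1.96 × 1.316561 = 2.5805

Z-interval: (x̄₁ - x̄₂) ± E = -3 ± 2.5805 = (-5.5805, -0.4195)

Rounded to 2 decimal places:

(-5.58, -0.42)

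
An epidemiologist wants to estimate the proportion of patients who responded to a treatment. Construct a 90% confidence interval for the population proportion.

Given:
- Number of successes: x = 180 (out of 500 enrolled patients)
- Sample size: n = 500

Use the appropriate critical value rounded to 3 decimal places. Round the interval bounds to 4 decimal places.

Sample proportion: p̂ = 180/500 = 0.360000

Check conditions for normal approximation:
  np̂ = 180 ≥ 10 ✓
  n(1-p̂) = 320 ≥ 10 ✓

The sample is large enough, so use a z-interval (normal approximation) for the proportion.

For 90% confidence, z* = 1.645 (from standard normal table)

Standard error: SE = √(p̂(1-p̂)/n) = √(0.360000×0.640000/500) = 0.02146625

Margin of error: E = z* × SE = 1.645 × 0.02146625 = 0.035312

Z-interval: p̂ ± E = 0.360000 ± 0.035312 = (0.324688, 0.395312)

Rounded to 4 decimal places:

(0.3247, 0.3953)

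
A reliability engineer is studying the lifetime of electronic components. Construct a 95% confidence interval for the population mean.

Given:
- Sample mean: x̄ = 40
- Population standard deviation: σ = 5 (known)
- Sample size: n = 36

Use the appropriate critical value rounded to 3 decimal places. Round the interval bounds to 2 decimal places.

The population standard deviation σ is known, so use a z-interval (standard normal critical value).

For 95% confidence, z* = 1.96 (from standard normal table)

Standard error: SE = σ/√n = 5/√36 = 0.833333

Margin of error: E = z* × SE = 1.96 × 0.833333 = 1.6333

Z-interval: x̄ ± E = 40 ± 1.6333 = (38.3667, 41.6333)

Rounded to 2 decimal places:

(38.37, 41.63)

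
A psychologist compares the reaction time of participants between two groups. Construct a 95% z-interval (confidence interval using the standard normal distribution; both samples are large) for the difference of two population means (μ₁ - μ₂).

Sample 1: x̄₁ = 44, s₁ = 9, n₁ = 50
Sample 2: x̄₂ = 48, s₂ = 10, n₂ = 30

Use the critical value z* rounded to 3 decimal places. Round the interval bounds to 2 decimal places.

Both samples are large (n₁ = 50 ≥ 30, n₂ = 30 ≥ 30), so a z-interval for the difference of means applies.

Point estimate: x̄₁ - x̄₂ = 44 - 48 = -4

Standard error: SE = √(s₁²/n₁ + s₂²/n₂)
= √(9²/50 + 10²/30)
= √(1.620000 + 3.333333)
= 2.225609

For 95% confidence, z* = 1.96 (from standard normal table)
Margin of error: E = z* × SE = 1.96 × 2.225609 = 4.3622

Z-interval: (x̄₁ - x̄₂) ± E = -4 ± 4.3622 = (-8.3622, 0.3622)

Rounded to 2 decimal places:

(-8.36, 0.36)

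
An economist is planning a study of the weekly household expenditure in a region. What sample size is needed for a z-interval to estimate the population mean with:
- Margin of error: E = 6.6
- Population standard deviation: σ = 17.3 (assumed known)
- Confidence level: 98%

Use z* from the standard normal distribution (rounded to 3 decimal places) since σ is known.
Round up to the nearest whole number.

Using z* since population σ is known (z-interval formula).

For 98% confidence, z* = 2.326 (from standard normal table)

Sample size formula for z-interval: n = (z*σ/E)²

n = (2.326 × 17.3 / 6.6)²
  = (6.096939)²
  = 37.1727

Round up to the nearest whole number: n = 38

38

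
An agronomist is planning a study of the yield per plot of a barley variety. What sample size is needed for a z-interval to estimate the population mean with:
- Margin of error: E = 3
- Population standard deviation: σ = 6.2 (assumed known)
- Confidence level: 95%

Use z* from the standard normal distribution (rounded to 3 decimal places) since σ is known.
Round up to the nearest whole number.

Using z* since population σ is known (z-interval formula).

For 95% confidence, z* = 1.96 (from standard normal table)

Sample size formula for z-interval: n = (z*σ/E)²

n = (1.96 × 6.2 / 3)²
  = (4.050667)²
  = 16.4079

Round up to the nearest whole number: n = 17

17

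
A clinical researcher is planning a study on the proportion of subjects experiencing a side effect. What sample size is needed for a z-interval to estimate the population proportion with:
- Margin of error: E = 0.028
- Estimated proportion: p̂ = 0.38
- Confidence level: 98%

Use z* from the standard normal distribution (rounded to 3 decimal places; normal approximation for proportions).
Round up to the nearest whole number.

Using z* for proportion z-interval (normal approximation).

For 98% confidence, z* = 2.326 (from standard normal table)

Sample size formula for proportion z-interval: n = z*²p̂(1-p̂)/E²

n = 2.326² × 0.38 × 0.62 / 0.028²
  = 5.410276 × 0.2356 / 0.000784
  = 1625.8431

Round up to the nearest whole number: n = 1626

1626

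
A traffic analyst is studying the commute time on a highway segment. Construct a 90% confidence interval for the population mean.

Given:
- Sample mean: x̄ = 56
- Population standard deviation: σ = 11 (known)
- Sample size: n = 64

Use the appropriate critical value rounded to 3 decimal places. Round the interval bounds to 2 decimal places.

The population standard deviation σ is known, so use a z-interval (standard normal critical value).

For 90% confidence, z* = 1.645 (from standard normal table)

Standard error: SE = σ/√n = 11/√64 = 1.375000

Margin of error: E = z* × SE = 1.645 × 1.375000 = 2.2619

Z-interval: x̄ ± E = 56 ± 2.2619 = (53.7381, 58.2619)

Rounded to 2 decimal places:

(53.74, 58.26)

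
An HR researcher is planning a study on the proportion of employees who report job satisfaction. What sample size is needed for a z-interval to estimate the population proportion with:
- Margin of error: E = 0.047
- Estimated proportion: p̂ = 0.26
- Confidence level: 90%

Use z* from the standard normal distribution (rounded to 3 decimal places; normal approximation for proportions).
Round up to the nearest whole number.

Using z* for proportion z-interval (normal approximation).

For 90% confidence, z* = 1.645 (from standard normal table)

Sample size formula for proportion z-interval: n = z*²p̂(1-p̂)/E²

n = 1.645² × 0.26 × 0.74 / 0.047²
  = 2.706025 × 0.1924 / 0.002209
  = 235.6900

Round up to the nearest whole number: n = 236

236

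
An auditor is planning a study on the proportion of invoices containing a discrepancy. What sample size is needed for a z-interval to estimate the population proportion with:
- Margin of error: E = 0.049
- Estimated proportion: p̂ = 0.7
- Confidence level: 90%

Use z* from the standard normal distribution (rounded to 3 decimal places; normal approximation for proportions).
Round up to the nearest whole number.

Using z* for proportion z-interval (normal approximation).

For 90% confidence, z* = 1.645 (from standard normal table)

Sample size formula for proportion z-interval: n = z*²p̂(1-p̂)/E²

n = 1.645² × 0.7 × 0.3 / 0.049²
  = 2.706025 × 0.21 / 0.002401
  = 236.6786

Round up to the nearest whole number: n = 237

237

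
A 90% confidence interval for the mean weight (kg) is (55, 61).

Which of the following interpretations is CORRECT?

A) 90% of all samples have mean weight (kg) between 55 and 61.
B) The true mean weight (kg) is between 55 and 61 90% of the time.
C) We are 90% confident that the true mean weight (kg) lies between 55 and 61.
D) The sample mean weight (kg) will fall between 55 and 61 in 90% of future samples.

A confidence interval represents our confidence in the procedure, not a probability statement about the parameter.

Key concept: If we repeated this sampling process many times and computed a 90% CI each time, about 90% of those intervals would contain the true population parameter.

For this specific interval (55, 61):
- Midpoint (point estimate): 58
- Margin of error: 3

The correct interpretation is the one stating confidence that the true parameter lies in the interval — option C.

C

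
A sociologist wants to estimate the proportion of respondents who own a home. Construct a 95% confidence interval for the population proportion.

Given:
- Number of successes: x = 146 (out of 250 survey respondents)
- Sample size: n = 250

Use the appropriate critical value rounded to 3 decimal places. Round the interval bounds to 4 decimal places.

Sample proportion: p̂ = 146/250 = 0.584000

Check conditions for normal approximation:
  np̂ = 146 ≥ 10 ✓
  n(1-p̂) = 104 ≥ 10 ✓

The sample is large enough, so use a z-interval (normal approximation) for the proportion.

For 95% confidence, z* = 1.96 (from standard normal table)

Standard error: SE = √(p̂(1-p̂)/n) = √(0.584000×0.416000/250) = 0.03117332

Margin of error: E = z* × SE = 1.96 × 0.03117332 = 0.061100

Z-interval: p̂ ± E = 0.584000 ± 0.061100 = (0.522900, 0.645100)

Rounded to 4 decimal places:

(0.5229, 0.6451)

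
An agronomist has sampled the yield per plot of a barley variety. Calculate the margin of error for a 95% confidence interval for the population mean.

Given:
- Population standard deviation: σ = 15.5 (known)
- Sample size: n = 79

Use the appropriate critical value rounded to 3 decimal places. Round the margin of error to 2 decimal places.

The population standard deviation σ is known, so use the z-interval margin of error formula.

For 95% confidence, z* = 1.96 (from standard normal table)

Margin of error formula for z-interval: E = z* × σ/√n

E = 1.96 × 15.5/√79
  = 1.96 × 1.743886
  = 3.4180

Rounded to 2 decimal places:

3.42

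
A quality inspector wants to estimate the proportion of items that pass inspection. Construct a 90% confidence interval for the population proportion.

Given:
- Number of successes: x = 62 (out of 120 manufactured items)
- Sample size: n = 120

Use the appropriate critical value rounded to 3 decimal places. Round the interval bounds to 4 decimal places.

Sample proportion: p̂ = 62/120 = 0.516667

Check conditions for normal approximation:
  np̂ = 62 ≥ 10 ✓
  n(1-p̂) = 58 ≥ 10 ✓

The sample is large enough, so use a z-interval (normal approximation) for the proportion.

For 90% confidence, z* = 1.645 (from standard normal table)

Standard error: SE = √(p̂(1-p̂)/n) = √(0.516667×0.483333/120) = 0.04561818

Margin of error: E = z* × SE = 1.645 × 0.04561818 = 0.075042

Z-interval: p̂ ± E = 0.516667 ± 0.075042 = (0.441625, 0.591709)

Rounded to 4 decimal places:

(0.4416, 0.5917)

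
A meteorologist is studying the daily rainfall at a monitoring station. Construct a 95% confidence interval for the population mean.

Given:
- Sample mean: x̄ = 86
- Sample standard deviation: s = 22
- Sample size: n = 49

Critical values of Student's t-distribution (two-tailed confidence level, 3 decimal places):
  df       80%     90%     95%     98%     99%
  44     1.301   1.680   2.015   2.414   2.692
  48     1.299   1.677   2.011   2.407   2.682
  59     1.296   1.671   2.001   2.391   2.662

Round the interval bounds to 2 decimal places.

The population standard deviation σ is unknown (only the sample standard deviation s is given), so use a t-interval with df = n - 1 = 49 - 1 = 48.

For 95% confidence with df = 48, t* = 2.011 (from t-table)

Standard error: SE = s/√n = 22/√49 = 3.142857

Margin of error: E = t* × SE = 2.011 × 3.142857 = 6.3203

T-interval: x̄ ± E = 86 ± 6.3203 = (79.6797, 92.3203)

Rounded to 2 decimal places:

(79.68, 92.32)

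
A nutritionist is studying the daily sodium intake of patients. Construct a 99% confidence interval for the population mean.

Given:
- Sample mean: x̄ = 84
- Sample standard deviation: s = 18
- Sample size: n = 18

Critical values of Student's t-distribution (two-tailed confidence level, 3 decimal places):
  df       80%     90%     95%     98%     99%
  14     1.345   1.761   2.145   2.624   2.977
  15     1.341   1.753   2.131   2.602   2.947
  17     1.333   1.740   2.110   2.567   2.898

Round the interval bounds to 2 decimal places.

The population standard deviation σ is unknown (only the sample standard deviation s is given), so use a t-interval with df = n - 1 = 18 - 1 = 17.

For 99% confidence with df = 17, t* = 2.898 (from t-table)

Standard error: SE = s/√n = 18/√18 = 4.242641

Margin of error: E = t* × SE = 2.898 × 4.242641 = 12.2952

T-interval: x̄ ± E = 84 ± 12.2952 = (71.7048, 96.2952)

Rounded to 2 decimal places:

(71.70, 96.30)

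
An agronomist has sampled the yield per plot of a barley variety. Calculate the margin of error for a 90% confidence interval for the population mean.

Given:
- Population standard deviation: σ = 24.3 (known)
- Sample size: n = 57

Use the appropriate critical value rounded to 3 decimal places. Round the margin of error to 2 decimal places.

The population standard deviation σ is known, so use the z-interval margin of error formula.

For 90% confidence, z* = 1.645 (from standard normal table)

Margin of error formula for z-interval: E = z* × σ/√n

E = 1.645 × 24.3/√57
  = 1.645 × 3.218614
  = 5.2946

Rounded to 2 decimal places:

5.29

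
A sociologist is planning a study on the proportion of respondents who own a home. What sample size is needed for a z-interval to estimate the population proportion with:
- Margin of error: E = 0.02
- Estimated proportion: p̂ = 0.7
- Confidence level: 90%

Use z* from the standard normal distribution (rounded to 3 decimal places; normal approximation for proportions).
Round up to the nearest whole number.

Using z* for proportion z-interval (normal approximation).

For 90% confidence, z* = 1.645 (from standard normal table)

Sample size formula for proportion z-interval: n = z*²p̂(1-p̂)/E²

n = 1.645² × 0.7 × 0.3 / 0.02²
  = 2.706025 × 0.21 / 0.0004
  = 1420.6631

Round up to the nearest whole number: n = 1421

1421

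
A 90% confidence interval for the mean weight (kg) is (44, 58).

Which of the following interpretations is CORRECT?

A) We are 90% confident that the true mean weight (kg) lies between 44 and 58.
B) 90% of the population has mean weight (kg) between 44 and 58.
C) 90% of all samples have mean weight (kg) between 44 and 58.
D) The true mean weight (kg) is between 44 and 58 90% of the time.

A confidence interval represents our confidence in the procedure, not a probability statement about the parameter.

Key concept: If we repeated this sampling process many times and computed a 90% CI each time, about 90% of those intervals would contain the true population parameter.

For this specific interval (44, 58):
- Midpoint (point estimate): 51
- Margin of error: 7

The correct interpretation is the one stating confidence that the true parameter lies in the interval — option A.

A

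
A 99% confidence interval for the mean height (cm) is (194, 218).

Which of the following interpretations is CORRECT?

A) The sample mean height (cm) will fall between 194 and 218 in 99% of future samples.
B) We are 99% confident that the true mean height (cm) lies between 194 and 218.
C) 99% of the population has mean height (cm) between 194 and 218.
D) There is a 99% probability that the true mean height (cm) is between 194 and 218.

A confidence interval represents our confidence in the procedure, not a probability statement about the parameter.

Key concept: If we repeated this sampling process many times and computed a 99% CI each time, about 99% of those intervals would contain the true population parameter.

For this specific interval (194, 218):
- Midpoint (point estimate): 206
- Margin of error: 12

The correct interpretation is the one stating confidence that the true parameter lies in the interval — option B.

B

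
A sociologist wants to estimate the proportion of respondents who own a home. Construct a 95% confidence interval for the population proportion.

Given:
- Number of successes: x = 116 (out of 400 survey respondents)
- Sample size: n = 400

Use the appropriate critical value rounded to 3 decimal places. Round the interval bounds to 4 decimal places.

Sample proportion: p̂ = 116/400 = 0.290000

Check conditions for normal approximation:
  np̂ = 116 ≥ 10 ✓
  n(1-p̂) = 284 ≥ 10 ✓

The sample is large enough, so use a z-interval (normal approximation) for the proportion.

For 95% confidence, z* = 1.96 (from standard normal table)

Standard error: SE = √(p̂(1-p̂)/n) = √(0.290000×0.710000/400) = 0.02268810

Margin of error: E = z* × SE = 1.96 × 0.02268810 = 0.044469

Z-interval: p̂ ± E = 0.290000 ± 0.044469 = (0.245531, 0.334469)

Rounded to 4 decimal places:

(0.2455, 0.3345)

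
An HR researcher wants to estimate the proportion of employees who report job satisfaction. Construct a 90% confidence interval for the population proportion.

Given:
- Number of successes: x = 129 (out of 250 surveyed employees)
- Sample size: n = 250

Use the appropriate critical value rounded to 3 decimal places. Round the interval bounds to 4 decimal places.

Sample proportion: p̂ = 129/250 = 0.516000

Check conditions for normal approximation:
  np̂ = 129 ≥ 10 ✓
  n(1-p̂) = 121 ≥ 10 ✓

The sample is large enough, so use a z-interval (normal approximation) for the proportion.

For 90% confidence, z* = 1.645 (from standard normal table)

Standard error: SE = √(p̂(1-p̂)/n) = √(0.516000×0.484000/250) = 0.03160658

Margin of error: E = z* × SE = 1.645 × 0.03160658 = 0.051993

Z-interval: p̂ ± E = 0.516000 ± 0.051993 = (0.464007, 0.567993)

Rounded to 4 decimal places:

(0.4640, 0.5680)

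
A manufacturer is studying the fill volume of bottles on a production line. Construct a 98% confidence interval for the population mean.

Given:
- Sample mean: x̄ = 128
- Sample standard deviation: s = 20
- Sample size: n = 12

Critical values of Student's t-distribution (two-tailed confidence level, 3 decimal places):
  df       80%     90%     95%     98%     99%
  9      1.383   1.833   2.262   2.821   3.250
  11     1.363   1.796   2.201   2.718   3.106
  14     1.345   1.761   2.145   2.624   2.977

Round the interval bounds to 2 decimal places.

The population standard deviation σ is unknown (only the sample standard deviation s is given), so use a t-interval with df = n - 1 = 12 - 1 = 11.

For 98% confidence with df = 11, t* = 2.718 (from t-table)

Standard error: SE = s/√n = 20/√12 = 5.773503

Margin of error: E = t* × SE = 2.718 × 5.773503 = 15.6924

T-interval: x̄ ± E = 128 ± 15.6924 = (112.3076, 143.6924)

Rounded to 2 decimal places:

(112.31, 143.69)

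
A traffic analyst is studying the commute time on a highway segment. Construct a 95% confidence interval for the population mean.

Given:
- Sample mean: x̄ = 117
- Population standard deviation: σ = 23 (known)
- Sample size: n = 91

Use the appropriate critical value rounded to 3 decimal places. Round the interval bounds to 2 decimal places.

The population standard deviation σ is known, so use a z-interval (standard normal critical value).

For 95% confidence, z* = 1.96 (from standard normal table)

Standard error: SE = σ/√n = 23/√91 = 2.411055

Margin of error: E = z* × SE = 1.96 × 2.411055 = 4.7257

Z-interval: x̄ ± E = 117 ± 4.7257 = (112.2743, 121.7257)

Rounded to 2 decimal places:

(112.27, 121.73)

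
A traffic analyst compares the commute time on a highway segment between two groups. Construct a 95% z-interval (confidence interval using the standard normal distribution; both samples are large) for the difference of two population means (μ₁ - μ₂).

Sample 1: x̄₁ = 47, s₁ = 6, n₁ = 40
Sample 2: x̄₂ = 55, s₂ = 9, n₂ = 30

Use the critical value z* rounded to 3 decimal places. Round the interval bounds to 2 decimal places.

Both samples are large (n₁ = 40 ≥ 30, n₂ = 30 ≥ 30), so a z-interval for the difference of means applies.

Point estimate: x̄₁ - x̄₂ = 47 - 55 = -8

Standard error: SE = √(s₁²/n₁ + s₂²/n₂)
= √(6²/40 + 9²/30)
= √(0.900000 + 2.700000)
= 1.897367

For 95% confidence, z* = 1.96 (from standard normal table)
Margin of error: E = z* × SE = 1.96 × 1.897367 = 3.7188

Z-interval: (x̄₁ - x̄₂) ± E = -8 ± 3.7188 = (-11.7188, -4.2812)

Rounded to 2 decimal places:

(-11.72, -4.28)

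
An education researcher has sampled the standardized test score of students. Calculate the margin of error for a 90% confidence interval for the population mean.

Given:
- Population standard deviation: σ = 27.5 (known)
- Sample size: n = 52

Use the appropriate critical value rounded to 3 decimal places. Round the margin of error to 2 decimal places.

The population standard deviation σ is known, so use the z-interval margin of error formula.

For 90% confidence, z* = 1.645 (from standard normal table)

Margin of error formula for z-interval: E = z* × σ/√n

E = 1.645 × 27.5/√52
  = 1.645 × 3.813564
  = 6.2733

Rounded to 2 decimal places:

6.27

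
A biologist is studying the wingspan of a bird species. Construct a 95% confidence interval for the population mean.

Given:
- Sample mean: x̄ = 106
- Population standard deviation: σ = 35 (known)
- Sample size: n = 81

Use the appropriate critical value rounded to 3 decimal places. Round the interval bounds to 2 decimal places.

The population standard deviation σ is known, so use a z-interval (standard normal critical value).

For 95% confidence, z* = 1.96 (from standard normal table)

Standard error: SE = σ/√n = 35/√81 = 3.888889

Margin of error: E = z* × SE = 1.96 × 3.888889 = 7.6222

Z-interval: x̄ ± E = 106 ± 7.6222 = (98.3778, 113.6222)

Rounded to 2 decimal places:

(98.38, 113.62)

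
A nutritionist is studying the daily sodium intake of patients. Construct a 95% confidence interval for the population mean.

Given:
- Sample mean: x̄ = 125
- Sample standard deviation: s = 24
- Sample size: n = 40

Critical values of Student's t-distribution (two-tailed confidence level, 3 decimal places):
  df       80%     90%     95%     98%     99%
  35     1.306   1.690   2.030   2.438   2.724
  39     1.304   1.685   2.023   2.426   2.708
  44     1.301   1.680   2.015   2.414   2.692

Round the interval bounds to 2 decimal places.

The population standard deviation σ is unknown (only the sample standard deviation s is given), so use a t-interval with df = n - 1 = 40 - 1 = 39.

For 95% confidence with df = 39, t* = 2.023 (from t-table)

Standard error: SE = s/√n = 24/√40 = 3.794733

Margin of error: E = t* × SE = 2.023 × 3.794733 = 7.6767

T-interval: x̄ ± E = 125 ± 7.6767 = (117.3233, 132.6767)

Rounded to 2 decimal places:

(117.32, 132.68)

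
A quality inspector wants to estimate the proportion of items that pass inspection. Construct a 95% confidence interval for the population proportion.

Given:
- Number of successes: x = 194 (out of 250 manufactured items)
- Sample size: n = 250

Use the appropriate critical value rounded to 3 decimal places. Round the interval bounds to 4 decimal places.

Sample proportion: p̂ = 194/250 = 0.776000

Check conditions for normal approximation:
  np̂ = 194 ≥ 10 ✓
  n(1-p̂) = 56 ≥ 10 ✓

The sample is large enough, so use a z-interval (normal approximation) for the proportion.

For 95% confidence, z* = 1.96 (from standard normal table)

Standard error: SE = √(p̂(1-p̂)/n) = √(0.776000×0.224000/250) = 0.02636847

Margin of error: E = z* × SE = 1.96 × 0.02636847 = 0.051682

Z-interval: p̂ ± E = 0.776000 ± 0.051682 = (0.724318, 0.827682)

Rounded to 4 decimal places:

(0.7243, 0.8277)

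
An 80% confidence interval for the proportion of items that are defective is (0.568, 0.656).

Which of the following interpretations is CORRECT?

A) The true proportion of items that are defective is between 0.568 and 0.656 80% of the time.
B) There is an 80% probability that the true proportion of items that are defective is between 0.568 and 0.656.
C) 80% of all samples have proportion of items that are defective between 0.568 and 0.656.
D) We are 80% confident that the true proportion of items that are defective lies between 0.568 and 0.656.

A confidence interval represents our confidence in the procedure, not a probability statement about the parameter.

Key concept: If we repeated this sampling process many times and computed an 80% CI each time, about 80% of those intervals would contain the true population parameter.

For this specific interval (0.568, 0.656):
- Midpoint (point estimate): 0.612
- Margin of error: 0.044

The correct interpretation is the one stating confidence that the true parameter lies in the interval — option D.

D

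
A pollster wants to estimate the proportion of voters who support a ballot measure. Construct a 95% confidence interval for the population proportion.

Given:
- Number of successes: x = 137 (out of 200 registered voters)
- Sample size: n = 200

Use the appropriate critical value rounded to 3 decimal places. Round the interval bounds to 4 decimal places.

Sample proportion: p̂ = 137/200 = 0.685000

Check conditions for normal approximation:
  np̂ = 137 ≥ 10 ✓
  n(1-p̂) = 63 ≥ 10 ✓

The sample is large enough, so use a z-interval (normal approximation) for the proportion.

For 95% confidence, z* = 1.96 (from standard normal table)

Standard error: SE = √(p̂(1-p̂)/n) = √(0.685000×0.315000/200) = 0.03284623

Margin of error: E = z* × SE = 1.96 × 0.03284623 = 0.064379

Z-interval: p̂ ± E = 0.685000 ± 0.064379 = (0.620621, 0.749379)

Rounded to 4 decimal places:

(0.6206, 0.7494)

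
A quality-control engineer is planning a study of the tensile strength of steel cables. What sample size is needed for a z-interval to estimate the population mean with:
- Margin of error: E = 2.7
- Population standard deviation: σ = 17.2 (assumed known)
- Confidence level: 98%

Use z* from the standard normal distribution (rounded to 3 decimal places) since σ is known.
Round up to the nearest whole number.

Using z* since population σ is known (z-interval formula).

For 98% confidence, z* = 2.326 (from standard normal table)

Sample size formula for z-interval: n = (z*σ/E)²

n = (2.326 × 17.2 / 2.7)²
  = (14.817481)²
  = 219.5578

Round up to the nearest whole number: n = 220

220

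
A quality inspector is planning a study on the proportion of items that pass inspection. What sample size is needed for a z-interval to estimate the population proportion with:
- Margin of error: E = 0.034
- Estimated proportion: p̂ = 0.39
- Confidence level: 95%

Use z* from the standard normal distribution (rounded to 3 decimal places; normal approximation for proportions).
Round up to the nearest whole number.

Using z* for proportion z-interval (normal approximation).

For 95% confidence, z* = 1.96 (from standard normal table)

Sample size formula for proportion z-interval: n = z*²p̂(1-p̂)/E²

n = 1.96² × 0.39 × 0.61 / 0.034²
  = 3.8416 × 0.2379 / 0.001156
  = 790.5853

Round up to the nearest whole number: n = 791

791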